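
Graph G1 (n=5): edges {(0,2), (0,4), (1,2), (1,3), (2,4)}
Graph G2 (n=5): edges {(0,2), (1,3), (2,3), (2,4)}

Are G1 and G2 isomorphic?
No, not isomorphic

The graphs are NOT isomorphic.

Counting triangles (3-cliques): G1 has 1, G2 has 0.
Triangle count is an isomorphism invariant, so differing triangle counts rule out isomorphism.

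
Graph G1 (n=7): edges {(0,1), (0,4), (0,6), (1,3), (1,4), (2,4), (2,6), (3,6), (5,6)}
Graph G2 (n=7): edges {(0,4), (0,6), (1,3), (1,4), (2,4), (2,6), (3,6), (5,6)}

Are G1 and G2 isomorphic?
No, not isomorphic

The graphs are NOT isomorphic.

Counting edges: G1 has 9 edge(s); G2 has 8 edge(s).
Edge count is an isomorphism invariant (a bijection on vertices induces a bijection on edges), so differing edge counts rule out isomorphism.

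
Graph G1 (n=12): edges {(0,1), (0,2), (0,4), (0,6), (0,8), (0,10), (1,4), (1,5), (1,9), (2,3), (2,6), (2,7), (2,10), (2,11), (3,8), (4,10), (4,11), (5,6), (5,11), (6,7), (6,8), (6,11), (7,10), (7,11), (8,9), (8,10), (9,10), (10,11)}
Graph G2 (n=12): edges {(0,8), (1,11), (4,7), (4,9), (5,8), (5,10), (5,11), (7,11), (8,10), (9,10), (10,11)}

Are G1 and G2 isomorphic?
No, not isomorphic

The graphs are NOT isomorphic.

Connected components of G1: 1 component(s) with vertex sets [[0, 1, 2, 3, 4, 5, 6, 7, 8, 9, 10, 11]], sizes [12].
Connected components of G2: 4 component(s) with vertex sets [[2], [3], [6], [0, 1, 4, 5, 7, 8, 9, 10, 11]], sizes [1, 1, 1, 9].
The number of connected components (and the multiset of component sizes) is an isomorphism invariant — an isomorphism maps each component of G1 bijectively onto a component of G2. Since G1 has 1 component(s) and G2 has 4, they cannot be isomorphic.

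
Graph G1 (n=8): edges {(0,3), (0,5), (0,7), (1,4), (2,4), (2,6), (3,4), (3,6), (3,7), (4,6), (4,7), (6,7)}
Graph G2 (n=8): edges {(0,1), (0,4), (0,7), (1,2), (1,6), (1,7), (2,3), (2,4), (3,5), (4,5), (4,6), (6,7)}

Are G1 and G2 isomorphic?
No, not isomorphic

The graphs are NOT isomorphic.

Degrees in G1: deg(0)=3, deg(1)=1, deg(2)=2, deg(3)=4, deg(4)=5, deg(5)=1, deg(6)=4, deg(7)=4.
Sorted degree sequence of G1: [5, 4, 4, 4, 3, 2, 1, 1].
Degrees in G2: deg(0)=3, deg(1)=4, deg(2)=3, deg(3)=2, deg(4)=4, deg(5)=2, deg(6)=3, deg(7)=3.
Sorted degree sequence of G2: [4, 4, 3, 3, 3, 3, 2, 2].
The (sorted) degree sequence is an isomorphism invariant, so since G1 and G2 have different degree sequences they cannot be isomorphic.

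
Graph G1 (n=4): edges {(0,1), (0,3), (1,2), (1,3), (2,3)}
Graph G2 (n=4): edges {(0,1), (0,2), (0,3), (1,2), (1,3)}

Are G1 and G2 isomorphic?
Yes, isomorphic

The graphs are isomorphic.
One valid mapping φ: V(G1) → V(G2): 0→3, 1→0, 2→2, 3→1

Verify φ preserves adjacency — for each edge of G1, its image is an edge of G2:
  (0,1) → (φ(0),φ(1)) = (0,3) ∈ E(G2) ✓
  (0,3) → (φ(0),φ(3)) = (1,3) ∈ E(G2) ✓
  (1,2) → (φ(1),φ(2)) = (0,2) ∈ E(G2) ✓
  (1,3) → (φ(1),φ(3)) = (0,1) ∈ E(G2) ✓
  (2,3) → (φ(2),φ(3)) = (1,2) ∈ E(G2) ✓
All 5 edges of G1 map to edges of G2, and |E(G1)| = |E(G2)| = 5, so φ is a bijection on edges as well as vertices. Hence G1 ≅ G2.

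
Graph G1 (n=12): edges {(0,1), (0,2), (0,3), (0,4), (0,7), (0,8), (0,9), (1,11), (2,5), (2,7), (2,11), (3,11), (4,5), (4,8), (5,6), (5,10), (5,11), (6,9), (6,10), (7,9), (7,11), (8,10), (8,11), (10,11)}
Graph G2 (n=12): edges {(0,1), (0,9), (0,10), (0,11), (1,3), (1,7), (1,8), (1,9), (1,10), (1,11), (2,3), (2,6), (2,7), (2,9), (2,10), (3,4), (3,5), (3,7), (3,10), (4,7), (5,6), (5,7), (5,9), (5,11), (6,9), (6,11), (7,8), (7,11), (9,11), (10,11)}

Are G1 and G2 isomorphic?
No, not isomorphic

The graphs are NOT isomorphic.

Degrees in G1: deg(0)=7, deg(1)=2, deg(2)=4, deg(3)=2, deg(4)=3, deg(5)=5, deg(6)=3, deg(7)=4, deg(8)=4, deg(9)=3, deg(10)=4, deg(11)=7.
Sorted degree sequence of G1: [7, 7, 5, 4, 4, 4, 4, 3, 3, 3, 2, 2].
Degrees in G2: deg(0)=4, deg(1)=7, deg(2)=5, deg(3)=6, deg(4)=2, deg(5)=5, deg(6)=4, deg(7)=7, deg(8)=2, deg(9)=6, deg(10)=5, deg(11)=7.
Sorted degree sequence of G2: [7, 7, 7, 6, 6, 5, 5, 5, 4, 4, 2, 2].
The (sorted) degree sequence is an isomorphism invariant, so since G1 and G2 have different degree sequences they cannot be isomorphic.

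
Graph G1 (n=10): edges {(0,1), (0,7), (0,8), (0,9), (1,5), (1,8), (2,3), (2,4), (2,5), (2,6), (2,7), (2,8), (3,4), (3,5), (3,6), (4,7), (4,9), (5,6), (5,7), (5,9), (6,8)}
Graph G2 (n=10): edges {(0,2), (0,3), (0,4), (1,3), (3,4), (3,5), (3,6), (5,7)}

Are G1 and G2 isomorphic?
No, not isomorphic

The graphs are NOT isomorphic.

Connected components of G1: 1 component(s) with vertex sets [[0, 1, 2, 3, 4, 5, 6, 7, 8, 9]], sizes [10].
Connected components of G2: 3 component(s) with vertex sets [[8], [9], [0, 1, 2, 3, 4, 5, 6, 7]], sizes [1, 1, 8].
The number of connected components (and the multiset of component sizes) is an isomorphism invariant — an isomorphism maps each component of G1 bijectively onto a component of G2. Since G1 has 1 component(s) and G2 has 3, they cannot be isomorphic.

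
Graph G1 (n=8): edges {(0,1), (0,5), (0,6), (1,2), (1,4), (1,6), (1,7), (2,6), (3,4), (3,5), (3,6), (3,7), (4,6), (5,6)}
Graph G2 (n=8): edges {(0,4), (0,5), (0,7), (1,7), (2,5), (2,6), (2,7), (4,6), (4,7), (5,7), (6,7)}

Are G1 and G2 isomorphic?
No, not isomorphic

The graphs are NOT isomorphic.

Connected components of G1: 1 component(s) with vertex sets [[0, 1, 2, 3, 4, 5, 6, 7]], sizes [8].
Connected components of G2: 2 component(s) with vertex sets [[3], [0, 1, 2, 4, 5, 6, 7]], sizes [1, 7].
The number of connected components (and the multiset of component sizes) is an isomorphism invariant — an isomorphism maps each component of G1 bijectively onto a component of G2. Since G1 has 1 component(s) and G2 has 2, they cannot be isomorphic.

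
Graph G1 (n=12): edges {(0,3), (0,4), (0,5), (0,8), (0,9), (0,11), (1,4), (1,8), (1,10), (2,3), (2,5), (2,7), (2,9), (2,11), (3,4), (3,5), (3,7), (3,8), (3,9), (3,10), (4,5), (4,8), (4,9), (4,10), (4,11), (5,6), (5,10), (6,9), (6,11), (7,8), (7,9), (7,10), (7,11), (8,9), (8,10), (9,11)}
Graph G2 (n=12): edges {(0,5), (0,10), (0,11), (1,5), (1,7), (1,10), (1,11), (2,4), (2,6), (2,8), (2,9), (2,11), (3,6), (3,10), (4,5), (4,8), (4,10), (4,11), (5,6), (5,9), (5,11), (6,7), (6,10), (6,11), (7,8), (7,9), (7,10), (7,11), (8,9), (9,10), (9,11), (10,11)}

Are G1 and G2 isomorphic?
No, not isomorphic

The graphs are NOT isomorphic.

Degrees in G1: deg(0)=6, deg(1)=3, deg(2)=5, deg(3)=8, deg(4)=8, deg(5)=6, deg(6)=3, deg(7)=6, deg(8)=7, deg(9)=8, deg(10)=6, deg(11)=6.
Sorted degree sequence of G1: [8, 8, 8, 7, 6, 6, 6, 6, 6, 5, 3, 3].
Degrees in G2: deg(0)=3, deg(1)=4, deg(2)=5, deg(3)=2, deg(4)=5, deg(5)=6, deg(6)=6, deg(7)=6, deg(8)=4, deg(9)=6, deg(10)=8, deg(11)=9.
Sorted degree sequence of G2: [9, 8, 6, 6, 6, 6, 5, 5, 4, 4, 3, 2].
The (sorted) degree sequence is an isomorphism invariant, so since G1 and G2 have different degree sequences they cannot be isomorphic.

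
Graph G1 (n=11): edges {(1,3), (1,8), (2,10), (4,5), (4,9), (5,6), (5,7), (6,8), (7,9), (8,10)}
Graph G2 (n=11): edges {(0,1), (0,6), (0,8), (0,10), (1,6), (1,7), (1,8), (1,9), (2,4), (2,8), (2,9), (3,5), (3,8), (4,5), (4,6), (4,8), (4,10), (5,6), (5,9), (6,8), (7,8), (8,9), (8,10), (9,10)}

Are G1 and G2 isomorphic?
No, not isomorphic

The graphs are NOT isomorphic.

Degrees in G1: deg(0)=0, deg(1)=2, deg(2)=1, deg(3)=1, deg(4)=2, deg(5)=3, deg(6)=2, deg(7)=2, deg(8)=3, deg(9)=2, deg(10)=2.
Sorted degree sequence of G1: [3, 3, 2, 2, 2, 2, 2, 2, 1, 1, 0].
Degrees in G2: deg(0)=4, deg(1)=5, deg(2)=3, deg(3)=2, deg(4)=5, deg(5)=4, deg(6)=5, deg(7)=2, deg(8)=9, deg(9)=5, deg(10)=4.
Sorted degree sequence of G2: [9, 5, 5, 5, 5, 4, 4, 4, 3, 2, 2].
The (sorted) degree sequence is an isomorphism invariant, so since G1 and G2 have different degree sequences they cannot be isomorphic.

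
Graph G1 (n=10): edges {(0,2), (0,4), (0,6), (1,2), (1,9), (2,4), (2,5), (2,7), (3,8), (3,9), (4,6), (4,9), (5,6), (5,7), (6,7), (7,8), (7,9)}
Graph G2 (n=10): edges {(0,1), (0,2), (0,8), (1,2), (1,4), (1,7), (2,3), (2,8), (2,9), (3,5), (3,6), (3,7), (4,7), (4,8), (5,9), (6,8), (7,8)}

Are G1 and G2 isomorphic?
Yes, isomorphic

The graphs are isomorphic.
One valid mapping φ: V(G1) → V(G2): 0→4, 1→6, 2→8, 3→5, 4→7, 5→0, 6→1, 7→2, 8→9, 9→3

Verify φ preserves adjacency — for each edge of G1, its image is an edge of G2:
  (0,2) → (φ(0),φ(2)) = (4,8) ∈ E(G2) ✓
  (0,4) → (φ(0),φ(4)) = (4,7) ∈ E(G2) ✓
  (0,6) → (φ(0),φ(6)) = (1,4) ∈ E(G2) ✓
  (1,2) → (φ(1),φ(2)) = (6,8) ∈ E(G2) ✓
  (1,9) → (φ(1),φ(9)) = (3,6) ∈ E(G2) ✓
  (2,4) → (φ(2),φ(4)) = (7,8) ∈ E(G2) ✓
  (2,5) → (φ(2),φ(5)) = (0,8) ∈ E(G2) ✓
  (2,7) → (φ(2),φ(7)) = (2,8) ∈ E(G2) ✓
  (3,8) → (φ(3),φ(8)) = (5,9) ∈ E(G2) ✓
  (3,9) → (φ(3),φ(9)) = (3,5) ∈ E(G2) ✓
  (4,6) → (φ(4),φ(6)) = (1,7) ∈ E(G2) ✓
  (4,9) → (φ(4),φ(9)) = (3,7) ∈ E(G2) ✓
  (5,6) → (φ(5),φ(6)) = (0,1) ∈ E(G2) ✓
  (5,7) → (φ(5),φ(7)) = (0,2) ∈ E(G2) ✓
  (6,7) → (φ(6),φ(7)) = (1,2) ∈ E(G2) ✓
  (7,8) → (φ(7),φ(8)) = (2,9) ∈ E(G2) ✓
  (7,9) → (φ(7),φ(9)) = (2,3) ∈ E(G2) ✓
All 17 edges of G1 map to edges of G2, and |E(G1)| = |E(G2)| = 17, so φ is a bijection on edges as well as vertices. Hence G1 ≅ G2.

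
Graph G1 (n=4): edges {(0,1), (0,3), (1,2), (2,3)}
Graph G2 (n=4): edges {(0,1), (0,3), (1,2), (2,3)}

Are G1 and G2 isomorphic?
Yes, isomorphic

The graphs are isomorphic.
One valid mapping φ: V(G1) → V(G2): 0→1, 1→2, 2→3, 3→0

Verify φ preserves adjacency — for each edge of G1, its image is an edge of G2:
  (0,1) → (φ(0),φ(1)) = (1,2) ∈ E(G2) ✓
  (0,3) → (φ(0),φ(3)) = (0,1) ∈ E(G2) ✓
  (1,2) → (φ(1),φ(2)) = (2,3) ∈ E(G2) ✓
  (2,3) → (φ(2),φ(3)) = (0,3) ∈ E(G2) ✓
All 4 edges of G1 map to edges of G2, and |E(G1)| = |E(G2)| = 4, so φ is a bijection on edges as well as vertices. Hence G1 ≅ G2.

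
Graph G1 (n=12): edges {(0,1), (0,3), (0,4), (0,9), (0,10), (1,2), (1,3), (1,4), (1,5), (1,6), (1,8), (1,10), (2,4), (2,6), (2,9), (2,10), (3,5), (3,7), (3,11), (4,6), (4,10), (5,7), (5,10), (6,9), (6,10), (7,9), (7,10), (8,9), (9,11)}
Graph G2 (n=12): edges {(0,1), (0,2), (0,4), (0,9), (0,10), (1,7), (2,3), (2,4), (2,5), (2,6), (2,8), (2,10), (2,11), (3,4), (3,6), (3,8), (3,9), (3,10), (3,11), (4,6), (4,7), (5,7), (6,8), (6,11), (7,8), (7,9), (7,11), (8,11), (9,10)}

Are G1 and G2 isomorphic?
Yes, isomorphic

The graphs are isomorphic.
One valid mapping φ: V(G1) → V(G2): 0→4, 1→2, 2→8, 3→0, 4→6, 5→10, 6→11, 7→9, 8→5, 9→7, 10→3, 11→1

Verify φ preserves adjacency — for each edge of G1, its image is an edge of G2:
  (0,1) → (φ(0),φ(1)) = (2,4) ∈ E(G2) ✓
  (0,3) → (φ(0),φ(3)) = (0,4) ∈ E(G2) ✓
  (0,4) → (φ(0),φ(4)) = (4,6) ∈ E(G2) ✓
  (0,9) → (φ(0),φ(9)) = (4,7) ∈ E(G2) ✓
  (0,10) → (φ(0),φ(10)) = (3,4) ∈ E(G2) ✓
  (1,2) → (φ(1),φ(2)) = (2,8) ∈ E(G2) ✓
  (1,3) → (φ(1),φ(3)) = (0,2) ∈ E(G2) ✓
  (1,4) → (φ(1),φ(4)) = (2,6) ∈ E(G2) ✓
  (1,5) → (φ(1),φ(5)) = (2,10) ∈ E(G2) ✓
  (1,6) → (φ(1),φ(6)) = (2,11) ∈ E(G2) ✓
  (1,8) → (φ(1),φ(8)) = (2,5) ∈ E(G2) ✓
  (1,10) → (φ(1),φ(10)) = (2,3) ∈ E(G2) ✓
  (2,4) → (φ(2),φ(4)) = (6,8) ∈ E(G2) ✓
  (2,6) → (φ(2),φ(6)) = (8,11) ∈ E(G2) ✓
  (2,9) → (φ(2),φ(9)) = (7,8) ∈ E(G2) ✓
  (2,10) → (φ(2),φ(10)) = (3,8) ∈ E(G2) ✓
  (3,5) → (φ(3),φ(5)) = (0,10) ∈ E(G2) ✓
  (3,7) → (φ(3),φ(7)) = (0,9) ∈ E(G2) ✓
  (3,11) → (φ(3),φ(11)) = (0,1) ∈ E(G2) ✓
  (4,6) → (φ(4),φ(6)) = (6,11) ∈ E(G2) ✓
  (4,10) → (φ(4),φ(10)) = (3,6) ∈ E(G2) ✓
  (5,7) → (φ(5),φ(7)) = (9,10) ∈ E(G2) ✓
  (5,10) → (φ(5),φ(10)) = (3,10) ∈ E(G2) ✓
  (6,9) → (φ(6),φ(9)) = (7,11) ∈ E(G2) ✓
  (6,10) → (φ(6),φ(10)) = (3,11) ∈ E(G2) ✓
  (7,9) → (φ(7),φ(9)) = (7,9) ∈ E(G2) ✓
  (7,10) → (φ(7),φ(10)) = (3,9) ∈ E(G2) ✓
  (8,9) → (φ(8),φ(9)) = (5,7) ∈ E(G2) ✓
  (9,11) → (φ(9),φ(11)) = (1,7) ∈ E(G2) ✓
All 29 edges of G1 map to edges of G2, and |E(G1)| = |E(G2)| = 29, so φ is a bijection on edges as well as vertices. Hence G1 ≅ G2.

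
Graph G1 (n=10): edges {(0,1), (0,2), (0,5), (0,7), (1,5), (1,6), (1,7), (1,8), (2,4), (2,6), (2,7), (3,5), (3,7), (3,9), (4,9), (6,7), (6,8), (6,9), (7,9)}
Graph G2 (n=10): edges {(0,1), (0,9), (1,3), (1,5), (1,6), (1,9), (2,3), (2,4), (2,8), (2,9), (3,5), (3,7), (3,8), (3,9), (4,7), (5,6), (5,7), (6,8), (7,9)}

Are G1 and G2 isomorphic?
Yes, isomorphic

The graphs are isomorphic.
One valid mapping φ: V(G1) → V(G2): 0→5, 1→1, 2→7, 3→8, 4→4, 5→6, 6→9, 7→3, 8→0, 9→2

Verify φ preserves adjacency — for each edge of G1, its image is an edge of G2:
  (0,1) → (φ(0),φ(1)) = (1,5) ∈ E(G2) ✓
  (0,2) → (φ(0),φ(2)) = (5,7) ∈ E(G2) ✓
  (0,5) → (φ(0),φ(5)) = (5,6) ∈ E(G2) ✓
  (0,7) → (φ(0),φ(7)) = (3,5) ∈ E(G2) ✓
  (1,5) → (φ(1),φ(5)) = (1,6) ∈ E(G2) ✓
  (1,6) → (φ(1),φ(6)) = (1,9) ∈ E(G2) ✓
  (1,7) → (φ(1),φ(7)) = (1,3) ∈ E(G2) ✓
  (1,8) → (φ(1),φ(8)) = (0,1) ∈ E(G2) ✓
  (2,4) → (φ(2),φ(4)) = (4,7) ∈ E(G2) ✓
  (2,6) → (φ(2),φ(6)) = (7,9) ∈ E(G2) ✓
  (2,7) → (φ(2),φ(7)) = (3,7) ∈ E(G2) ✓
  (3,5) → (φ(3),φ(5)) = (6,8) ∈ E(G2) ✓
  (3,7) → (φ(3),φ(7)) = (3,8) ∈ E(G2) ✓
  (3,9) → (φ(3),φ(9)) = (2,8) ∈ E(G2) ✓
  (4,9) → (φ(4),φ(9)) = (2,4) ∈ E(G2) ✓
  (6,7) → (φ(6),φ(7)) = (3,9) ∈ E(G2) ✓
  (6,8) → (φ(6),φ(8)) = (0,9) ∈ E(G2) ✓
  (6,9) → (φ(6),φ(9)) = (2,9) ∈ E(G2) ✓
  (7,9) → (φ(7),φ(9)) = (2,3) ∈ E(G2) ✓
All 19 edges of G1 map to edges of G2, and |E(G1)| = |E(G2)| = 19, so φ is a bijection on edges as well as vertices. Hence G1 ≅ G2.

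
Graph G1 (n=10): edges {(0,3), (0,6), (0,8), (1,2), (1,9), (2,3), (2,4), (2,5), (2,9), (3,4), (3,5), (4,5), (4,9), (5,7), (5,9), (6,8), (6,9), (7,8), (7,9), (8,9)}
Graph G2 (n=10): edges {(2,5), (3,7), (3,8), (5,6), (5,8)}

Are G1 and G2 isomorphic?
No, not isomorphic

The graphs are NOT isomorphic.

Connected components of G1: 1 component(s) with vertex sets [[0, 1, 2, 3, 4, 5, 6, 7, 8, 9]], sizes [10].
Connected components of G2: 5 component(s) with vertex sets [[0], [1], [4], [9], [2, 3, 5, 6, 7, 8]], sizes [1, 1, 1, 1, 6].
The number of connected components (and the multiset of component sizes) is an isomorphism invariant — an isomorphism maps each component of G1 bijectively onto a component of G2. Since G1 has 1 component(s) and G2 has 5, they cannot be isomorphic.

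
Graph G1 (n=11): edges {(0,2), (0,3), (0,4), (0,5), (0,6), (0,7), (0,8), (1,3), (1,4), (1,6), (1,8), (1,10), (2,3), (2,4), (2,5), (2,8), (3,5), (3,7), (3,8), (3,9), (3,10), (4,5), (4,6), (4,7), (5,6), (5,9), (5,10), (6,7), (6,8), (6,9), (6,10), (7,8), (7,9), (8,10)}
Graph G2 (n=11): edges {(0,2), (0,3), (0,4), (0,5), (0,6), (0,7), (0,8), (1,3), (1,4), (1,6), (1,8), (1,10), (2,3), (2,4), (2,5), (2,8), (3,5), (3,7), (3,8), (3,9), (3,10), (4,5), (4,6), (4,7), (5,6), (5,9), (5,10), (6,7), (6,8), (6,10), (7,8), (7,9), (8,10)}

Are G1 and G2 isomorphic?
No, not isomorphic

The graphs are NOT isomorphic.

Counting edges: G1 has 34 edge(s); G2 has 33 edge(s).
Edge count is an isomorphism invariant (a bijection on vertices induces a bijection on edges), so differing edge counts rule out isomorphism.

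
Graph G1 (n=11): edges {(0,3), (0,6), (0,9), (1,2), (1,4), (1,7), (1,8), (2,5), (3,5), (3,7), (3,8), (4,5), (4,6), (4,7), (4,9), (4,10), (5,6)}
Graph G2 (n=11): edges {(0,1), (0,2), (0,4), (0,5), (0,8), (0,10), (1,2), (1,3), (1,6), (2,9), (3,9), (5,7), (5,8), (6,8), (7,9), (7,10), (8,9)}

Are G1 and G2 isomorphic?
Yes, isomorphic

The graphs are isomorphic.
One valid mapping φ: V(G1) → V(G2): 0→7, 1→1, 2→6, 3→9, 4→0, 5→8, 6→5, 7→2, 8→3, 9→10, 10→4

Verify φ preserves adjacency — for each edge of G1, its image is an edge of G2:
  (0,3) → (φ(0),φ(3)) = (7,9) ∈ E(G2) ✓
  (0,6) → (φ(0),φ(6)) = (5,7) ∈ E(G2) ✓
  (0,9) → (φ(0),φ(9)) = (7,10) ∈ E(G2) ✓
  (1,2) → (φ(1),φ(2)) = (1,6) ∈ E(G2) ✓
  (1,4) → (φ(1),φ(4)) = (0,1) ∈ E(G2) ✓
  (1,7) → (φ(1),φ(7)) = (1,2) ∈ E(G2) ✓
  (1,8) → (φ(1),φ(8)) = (1,3) ∈ E(G2) ✓
  (2,5) → (φ(2),φ(5)) = (6,8) ∈ E(G2) ✓
  (3,5) → (φ(3),φ(5)) = (8,9) ∈ E(G2) ✓
  (3,7) → (φ(3),φ(7)) = (2,9) ∈ E(G2) ✓
  (3,8) → (φ(3),φ(8)) = (3,9) ∈ E(G2) ✓
  (4,5) → (φ(4),φ(5)) = (0,8) ∈ E(G2) ✓
  (4,6) → (φ(4),φ(6)) = (0,5) ∈ E(G2) ✓
  (4,7) → (φ(4),φ(7)) = (0,2) ∈ E(G2) ✓
  (4,9) → (φ(4),φ(9)) = (0,10) ∈ E(G2) ✓
  (4,10) → (φ(4),φ(10)) = (0,4) ∈ E(G2) ✓
  (5,6) → (φ(5),φ(6)) = (5,8) ∈ E(G2) ✓
All 17 edges of G1 map to edges of G2, and |E(G1)| = |E(G2)| = 17, so φ is a bijection on edges as well as vertices. Hence G1 ≅ G2.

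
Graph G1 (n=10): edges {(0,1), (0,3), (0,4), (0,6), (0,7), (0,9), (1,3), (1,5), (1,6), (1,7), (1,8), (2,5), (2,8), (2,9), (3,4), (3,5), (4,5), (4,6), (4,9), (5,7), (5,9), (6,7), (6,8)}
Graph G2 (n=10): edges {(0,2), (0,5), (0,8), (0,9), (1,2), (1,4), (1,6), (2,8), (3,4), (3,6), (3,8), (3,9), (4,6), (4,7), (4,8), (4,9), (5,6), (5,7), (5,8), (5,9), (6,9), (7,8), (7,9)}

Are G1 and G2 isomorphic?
Yes, isomorphic

The graphs are isomorphic.
One valid mapping φ: V(G1) → V(G2): 0→9, 1→4, 2→2, 3→7, 4→5, 5→8, 6→6, 7→3, 8→1, 9→0

Verify φ preserves adjacency — for each edge of G1, its image is an edge of G2:
  (0,1) → (φ(0),φ(1)) = (4,9) ∈ E(G2) ✓
  (0,3) → (φ(0),φ(3)) = (7,9) ∈ E(G2) ✓
  (0,4) → (φ(0),φ(4)) = (5,9) ∈ E(G2) ✓
  (0,6) → (φ(0),φ(6)) = (6,9) ∈ E(G2) ✓
  (0,7) → (φ(0),φ(7)) = (3,9) ∈ E(G2) ✓
  (0,9) → (φ(0),φ(9)) = (0,9) ∈ E(G2) ✓
  (1,3) → (φ(1),φ(3)) = (4,7) ∈ E(G2) ✓
  (1,5) → (φ(1),φ(5)) = (4,8) ∈ E(G2) ✓
  (1,6) → (φ(1),φ(6)) = (4,6) ∈ E(G2) ✓
  (1,7) → (φ(1),φ(7)) = (3,4) ∈ E(G2) ✓
  (1,8) → (φ(1),φ(8)) = (1,4) ∈ E(G2) ✓
  (2,5) → (φ(2),φ(5)) = (2,8) ∈ E(G2) ✓
  (2,8) → (φ(2),φ(8)) = (1,2) ∈ E(G2) ✓
  (2,9) → (φ(2),φ(9)) = (0,2) ∈ E(G2) ✓
  (3,4) → (φ(3),φ(4)) = (5,7) ∈ E(G2) ✓
  (3,5) → (φ(3),φ(5)) = (7,8) ∈ E(G2) ✓
  (4,5) → (φ(4),φ(5)) = (5,8) ∈ E(G2) ✓
  (4,6) → (φ(4),φ(6)) = (5,6) ∈ E(G2) ✓
  (4,9) → (φ(4),φ(9)) = (0,5) ∈ E(G2) ✓
  (5,7) → (φ(5),φ(7)) = (3,8) ∈ E(G2) ✓
  (5,9) → (φ(5),φ(9)) = (0,8) ∈ E(G2) ✓
  (6,7) → (φ(6),φ(7)) = (3,6) ∈ E(G2) ✓
  (6,8) → (φ(6),φ(8)) = (1,6) ∈ E(G2) ✓
All 23 edges of G1 map to edges of G2, and |E(G1)| = |E(G2)| = 23, so φ is a bijection on edges as well as vertices. Hence G1 ≅ G2.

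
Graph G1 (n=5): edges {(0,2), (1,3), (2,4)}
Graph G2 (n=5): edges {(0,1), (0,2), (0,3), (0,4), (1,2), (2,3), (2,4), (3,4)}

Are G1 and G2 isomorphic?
No, not isomorphic

The graphs are NOT isomorphic.

Connected components of G1: 2 component(s) with vertex sets [[1, 3], [0, 2, 4]], sizes [2, 3].
Connected components of G2: 1 component(s) with vertex sets [[0, 1, 2, 3, 4]], sizes [5].
The number of connected components (and the multiset of component sizes) is an isomorphism invariant — an isomorphism maps each component of G1 bijectively onto a component of G2. Since G1 has 2 component(s) and G2 has 1, they cannot be isomorphic.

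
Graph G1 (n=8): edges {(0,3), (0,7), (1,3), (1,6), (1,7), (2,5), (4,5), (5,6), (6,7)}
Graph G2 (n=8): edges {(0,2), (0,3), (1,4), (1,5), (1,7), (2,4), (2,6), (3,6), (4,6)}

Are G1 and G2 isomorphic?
Yes, isomorphic

The graphs are isomorphic.
One valid mapping φ: V(G1) → V(G2): 0→3, 1→2, 2→7, 3→0, 4→5, 5→1, 6→4, 7→6

Verify φ preserves adjacency — for each edge of G1, its image is an edge of G2:
  (0,3) → (φ(0),φ(3)) = (0,3) ∈ E(G2) ✓
  (0,7) → (φ(0),φ(7)) = (3,6) ∈ E(G2) ✓
  (1,3) → (φ(1),φ(3)) = (0,2) ∈ E(G2) ✓
  (1,6) → (φ(1),φ(6)) = (2,4) ∈ E(G2) ✓
  (1,7) → (φ(1),φ(7)) = (2,6) ∈ E(G2) ✓
  (2,5) → (φ(2),φ(5)) = (1,7) ∈ E(G2) ✓
  (4,5) → (φ(4),φ(5)) = (1,5) ∈ E(G2) ✓
  (5,6) → (φ(5),φ(6)) = (1,4) ∈ E(G2) ✓
  (6,7) → (φ(6),φ(7)) = (4,6) ∈ E(G2) ✓
All 9 edges of G1 map to edges of G2, and |E(G1)| = |E(G2)| = 9, so φ is a bijection on edges as well as vertices. Hence G1 ≅ G2.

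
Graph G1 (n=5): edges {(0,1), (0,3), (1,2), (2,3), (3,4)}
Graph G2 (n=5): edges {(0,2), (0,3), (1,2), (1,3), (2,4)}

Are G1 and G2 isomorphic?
Yes, isomorphic

The graphs are isomorphic.
One valid mapping φ: V(G1) → V(G2): 0→0, 1→3, 2→1, 3→2, 4→4

Verify φ preserves adjacency — for each edge of G1, its image is an edge of G2:
  (0,1) → (φ(0),φ(1)) = (0,3) ∈ E(G2) ✓
  (0,3) → (φ(0),φ(3)) = (0,2) ∈ E(G2) ✓
  (1,2) → (φ(1),φ(2)) = (1,3) ∈ E(G2) ✓
  (2,3) → (φ(2),φ(3)) = (1,2) ∈ E(G2) ✓
  (3,4) → (φ(3),φ(4)) = (2,4) ∈ E(G2) ✓
All 5 edges of G1 map to edges of G2, and |E(G1)| = |E(G2)| = 5, so φ is a bijection on edges as well as vertices. Hence G1 ≅ G2.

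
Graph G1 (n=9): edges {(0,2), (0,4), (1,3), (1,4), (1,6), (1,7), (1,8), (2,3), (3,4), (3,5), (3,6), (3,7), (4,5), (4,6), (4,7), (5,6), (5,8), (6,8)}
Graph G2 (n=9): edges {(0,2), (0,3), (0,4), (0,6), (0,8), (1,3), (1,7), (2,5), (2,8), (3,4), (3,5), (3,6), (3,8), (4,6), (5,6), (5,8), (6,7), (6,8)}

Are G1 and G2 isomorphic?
Yes, isomorphic

The graphs are isomorphic.
One valid mapping φ: V(G1) → V(G2): 0→1, 1→0, 2→7, 3→6, 4→3, 5→5, 6→8, 7→4, 8→2

Verify φ preserves adjacency — for each edge of G1, its image is an edge of G2:
  (0,2) → (φ(0),φ(2)) = (1,7) ∈ E(G2) ✓
  (0,4) → (φ(0),φ(4)) = (1,3) ∈ E(G2) ✓
  (1,3) → (φ(1),φ(3)) = (0,6) ∈ E(G2) ✓
  (1,4) → (φ(1),φ(4)) = (0,3) ∈ E(G2) ✓
  (1,6) → (φ(1),φ(6)) = (0,8) ∈ E(G2) ✓
  (1,7) → (φ(1),φ(7)) = (0,4) ∈ E(G2) ✓
  (1,8) → (φ(1),φ(8)) = (0,2) ∈ E(G2) ✓
  (2,3) → (φ(2),φ(3)) = (6,7) ∈ E(G2) ✓
  (3,4) → (φ(3),φ(4)) = (3,6) ∈ E(G2) ✓
  (3,5) → (φ(3),φ(5)) = (5,6) ∈ E(G2) ✓
  (3,6) → (φ(3),φ(6)) = (6,8) ∈ E(G2) ✓
  (3,7) → (φ(3),φ(7)) = (4,6) ∈ E(G2) ✓
  (4,5) → (φ(4),φ(5)) = (3,5) ∈ E(G2) ✓
  (4,6) → (φ(4),φ(6)) = (3,8) ∈ E(G2) ✓
  (4,7) → (φ(4),φ(7)) = (3,4) ∈ E(G2) ✓
  (5,6) → (φ(5),φ(6)) = (5,8) ∈ E(G2) ✓
  (5,8) → (φ(5),φ(8)) = (2,5) ∈ E(G2) ✓
  (6,8) → (φ(6),φ(8)) = (2,8) ∈ E(G2) ✓
All 18 edges of G1 map to edges of G2, and |E(G1)| = |E(G2)| = 18, so φ is a bijection on edges as well as vertices. Hence G1 ≅ G2.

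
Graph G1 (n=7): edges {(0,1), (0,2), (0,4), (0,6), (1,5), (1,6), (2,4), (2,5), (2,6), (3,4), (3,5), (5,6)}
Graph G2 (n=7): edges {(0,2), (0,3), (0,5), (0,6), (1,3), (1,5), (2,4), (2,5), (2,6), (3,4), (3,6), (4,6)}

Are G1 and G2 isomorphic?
Yes, isomorphic

The graphs are isomorphic.
One valid mapping φ: V(G1) → V(G2): 0→2, 1→4, 2→0, 3→1, 4→5, 5→3, 6→6

Verify φ preserves adjacency — for each edge of G1, its image is an edge of G2:
  (0,1) → (φ(0),φ(1)) = (2,4) ∈ E(G2) ✓
  (0,2) → (φ(0),φ(2)) = (0,2) ∈ E(G2) ✓
  (0,4) → (φ(0),φ(4)) = (2,5) ∈ E(G2) ✓
  (0,6) → (φ(0),φ(6)) = (2,6) ∈ E(G2) ✓
  (1,5) → (φ(1),φ(5)) = (3,4) ∈ E(G2) ✓
  (1,6) → (φ(1),φ(6)) = (4,6) ∈ E(G2) ✓
  (2,4) → (φ(2),φ(4)) = (0,5) ∈ E(G2) ✓
  (2,5) → (φ(2),φ(5)) = (0,3) ∈ E(G2) ✓
  (2,6) → (φ(2),φ(6)) = (0,6) ∈ E(G2) ✓
  (3,4) → (φ(3),φ(4)) = (1,5) ∈ E(G2) ✓
  (3,5) → (φ(3),φ(5)) = (1,3) ∈ E(G2) ✓
  (5,6) → (φ(5),φ(6)) = (3,6) ∈ E(G2) ✓
All 12 edges of G1 map to edges of G2, and |E(G1)| = |E(G2)| = 12, so φ is a bijection on edges as well as vertices. Hence G1 ≅ G2.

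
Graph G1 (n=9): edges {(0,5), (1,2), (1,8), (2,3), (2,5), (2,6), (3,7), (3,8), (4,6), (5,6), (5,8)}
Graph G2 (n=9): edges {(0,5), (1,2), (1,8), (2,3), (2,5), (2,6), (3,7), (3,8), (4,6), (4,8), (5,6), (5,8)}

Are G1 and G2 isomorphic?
No, not isomorphic

The graphs are NOT isomorphic.

Counting edges: G1 has 11 edge(s); G2 has 12 edge(s).
Edge count is an isomorphism invariant (a bijection on vertices induces a bijection on edges), so differing edge counts rule out isomorphism.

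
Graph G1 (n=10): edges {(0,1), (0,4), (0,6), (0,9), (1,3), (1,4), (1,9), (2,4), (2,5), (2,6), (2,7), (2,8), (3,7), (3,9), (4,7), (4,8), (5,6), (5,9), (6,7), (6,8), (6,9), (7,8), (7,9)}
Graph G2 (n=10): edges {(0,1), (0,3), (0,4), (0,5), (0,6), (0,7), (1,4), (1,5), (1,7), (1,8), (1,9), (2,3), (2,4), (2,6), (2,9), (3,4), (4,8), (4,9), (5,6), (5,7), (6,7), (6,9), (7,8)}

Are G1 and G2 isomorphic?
Yes, isomorphic

The graphs are isomorphic.
One valid mapping φ: V(G1) → V(G2): 0→9, 1→2, 2→7, 3→3, 4→6, 5→8, 6→1, 7→0, 8→5, 9→4

Verify φ preserves adjacency — for each edge of G1, its image is an edge of G2:
  (0,1) → (φ(0),φ(1)) = (2,9) ∈ E(G2) ✓
  (0,4) → (φ(0),φ(4)) = (6,9) ∈ E(G2) ✓
  (0,6) → (φ(0),φ(6)) = (1,9) ∈ E(G2) ✓
  (0,9) → (φ(0),φ(9)) = (4,9) ∈ E(G2) ✓
  (1,3) → (φ(1),φ(3)) = (2,3) ∈ E(G2) ✓
  (1,4) → (φ(1),φ(4)) = (2,6) ∈ E(G2) ✓
  (1,9) → (φ(1),φ(9)) = (2,4) ∈ E(G2) ✓
  (2,4) → (φ(2),φ(4)) = (6,7) ∈ E(G2) ✓
  (2,5) → (φ(2),φ(5)) = (7,8) ∈ E(G2) ✓
  (2,6) → (φ(2),φ(6)) = (1,7) ∈ E(G2) ✓
  (2,7) → (φ(2),φ(7)) = (0,7) ∈ E(G2) ✓
  (2,8) → (φ(2),φ(8)) = (5,7) ∈ E(G2) ✓
  (3,7) → (φ(3),φ(7)) = (0,3) ∈ E(G2) ✓
  (3,9) → (φ(3),φ(9)) = (3,4) ∈ E(G2) ✓
  (4,7) → (φ(4),φ(7)) = (0,6) ∈ E(G2) ✓
  (4,8) → (φ(4),φ(8)) = (5,6) ∈ E(G2) ✓
  (5,6) → (φ(5),φ(6)) = (1,8) ∈ E(G2) ✓
  (5,9) → (φ(5),φ(9)) = (4,8) ∈ E(G2) ✓
  (6,7) → (φ(6),φ(7)) = (0,1) ∈ E(G2) ✓
  (6,8) → (φ(6),φ(8)) = (1,5) ∈ E(G2) ✓
  (6,9) → (φ(6),φ(9)) = (1,4) ∈ E(G2) ✓
  (7,8) → (φ(7),φ(8)) = (0,5) ∈ E(G2) ✓
  (7,9) → (φ(7),φ(9)) = (0,4) ∈ E(G2) ✓
All 23 edges of G1 map to edges of G2, and |E(G1)| = |E(G2)| = 23, so φ is a bijection on edges as well as vertices. Hence G1 ≅ G2.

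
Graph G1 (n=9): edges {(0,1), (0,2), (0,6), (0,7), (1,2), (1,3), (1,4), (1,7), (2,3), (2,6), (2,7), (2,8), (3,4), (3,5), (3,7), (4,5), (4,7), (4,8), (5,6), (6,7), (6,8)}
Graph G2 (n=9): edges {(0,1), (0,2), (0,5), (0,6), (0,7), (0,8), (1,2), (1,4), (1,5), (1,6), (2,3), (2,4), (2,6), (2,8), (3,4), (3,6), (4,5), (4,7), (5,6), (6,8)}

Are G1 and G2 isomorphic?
No, not isomorphic

The graphs are NOT isomorphic.

Counting triangles (3-cliques): G1 has 15, G2 has 14.
Triangle count is an isomorphism invariant, so differing triangle counts rule out isomorphism.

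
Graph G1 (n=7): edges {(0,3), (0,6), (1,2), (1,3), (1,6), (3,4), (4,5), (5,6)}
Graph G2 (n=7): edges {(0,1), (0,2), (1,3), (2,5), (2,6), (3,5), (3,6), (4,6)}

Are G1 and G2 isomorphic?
Yes, isomorphic

The graphs are isomorphic.
One valid mapping φ: V(G1) → V(G2): 0→5, 1→6, 2→4, 3→3, 4→1, 5→0, 6→2

Verify φ preserves adjacency — for each edge of G1, its image is an edge of G2:
  (0,3) → (φ(0),φ(3)) = (3,5) ∈ E(G2) ✓
  (0,6) → (φ(0),φ(6)) = (2,5) ∈ E(G2) ✓
  (1,2) → (φ(1),φ(2)) = (4,6) ∈ E(G2) ✓
  (1,3) → (φ(1),φ(3)) = (3,6) ∈ E(G2) ✓
  (1,6) → (φ(1),φ(6)) = (2,6) ∈ E(G2) ✓
  (3,4) → (φ(3),φ(4)) = (1,3) ∈ E(G2) ✓
  (4,5) → (φ(4),φ(5)) = (0,1) ∈ E(G2) ✓
  (5,6) → (φ(5),φ(6)) = (0,2) ∈ E(G2) ✓
All 8 edges of G1 map to edges of G2, and |E(G1)| = |E(G2)| = 8, so φ is a bijection on edges as well as vertices. Hence G1 ≅ G2.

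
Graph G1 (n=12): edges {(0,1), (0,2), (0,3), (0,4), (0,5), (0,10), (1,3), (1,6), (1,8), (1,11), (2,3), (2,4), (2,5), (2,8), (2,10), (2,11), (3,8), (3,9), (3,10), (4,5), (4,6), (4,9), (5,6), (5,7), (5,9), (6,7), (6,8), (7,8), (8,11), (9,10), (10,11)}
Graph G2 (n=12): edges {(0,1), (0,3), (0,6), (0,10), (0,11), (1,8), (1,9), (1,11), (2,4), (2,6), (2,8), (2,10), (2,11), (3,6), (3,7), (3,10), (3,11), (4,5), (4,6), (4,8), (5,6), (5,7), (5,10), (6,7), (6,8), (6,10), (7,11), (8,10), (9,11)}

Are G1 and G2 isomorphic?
No, not isomorphic

The graphs are NOT isomorphic.

Degrees in G1: deg(0)=6, deg(1)=5, deg(2)=7, deg(3)=6, deg(4)=5, deg(5)=6, deg(6)=5, deg(7)=3, deg(8)=6, deg(9)=4, deg(10)=5, deg(11)=4.
Sorted degree sequence of G1: [7, 6, 6, 6, 6, 5, 5, 5, 5, 4, 4, 3].
Degrees in G2: deg(0)=5, deg(1)=4, deg(2)=5, deg(3)=5, deg(4)=4, deg(5)=4, deg(6)=8, deg(7)=4, deg(8)=5, deg(9)=2, deg(10)=6, deg(11)=6.
Sorted degree sequence of G2: [8, 6, 6, 5, 5, 5, 5, 4, 4, 4, 4, 2].
The (sorted) degree sequence is an isomorphism invariant, so since G1 and G2 have different degree sequences they cannot be isomorphic.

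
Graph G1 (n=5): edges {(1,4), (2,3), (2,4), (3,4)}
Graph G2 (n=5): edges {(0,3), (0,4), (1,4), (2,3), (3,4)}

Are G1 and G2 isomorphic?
No, not isomorphic

The graphs are NOT isomorphic.

Connected components of G1: 2 component(s) with vertex sets [[0], [1, 2, 3, 4]], sizes [1, 4].
Connected components of G2: 1 component(s) with vertex sets [[0, 1, 2, 3, 4]], sizes [5].
The number of connected components (and the multiset of component sizes) is an isomorphism invariant — an isomorphism maps each component of G1 bijectively onto a component of G2. Since G1 has 2 component(s) and G2 has 1, they cannot be isomorphic.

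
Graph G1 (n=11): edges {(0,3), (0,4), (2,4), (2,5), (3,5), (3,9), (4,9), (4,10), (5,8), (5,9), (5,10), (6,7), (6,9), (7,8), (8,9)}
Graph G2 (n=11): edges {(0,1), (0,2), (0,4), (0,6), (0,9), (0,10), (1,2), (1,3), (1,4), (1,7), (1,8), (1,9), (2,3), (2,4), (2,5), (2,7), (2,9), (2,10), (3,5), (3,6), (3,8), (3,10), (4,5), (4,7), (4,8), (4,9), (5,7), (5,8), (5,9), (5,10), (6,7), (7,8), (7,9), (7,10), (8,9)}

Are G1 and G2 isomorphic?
No, not isomorphic

The graphs are NOT isomorphic.

Counting triangles (3-cliques): G1 has 2, G2 has 41.
Triangle count is an isomorphism invariant, so differing triangle counts rule out isomorphism.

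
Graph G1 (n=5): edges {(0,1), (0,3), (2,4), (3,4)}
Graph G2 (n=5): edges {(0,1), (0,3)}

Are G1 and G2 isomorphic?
No, not isomorphic

The graphs are NOT isomorphic.

Counting edges: G1 has 4 edge(s); G2 has 2 edge(s).
Edge count is an isomorphism invariant (a bijection on vertices induces a bijection on edges), so differing edge counts rule out isomorphism.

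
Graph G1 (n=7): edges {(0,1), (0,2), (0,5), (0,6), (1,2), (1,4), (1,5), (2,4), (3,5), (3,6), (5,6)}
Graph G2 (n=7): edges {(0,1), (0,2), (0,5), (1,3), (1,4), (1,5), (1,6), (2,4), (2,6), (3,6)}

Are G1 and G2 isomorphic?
No, not isomorphic

The graphs are NOT isomorphic.

Degrees in G1: deg(0)=4, deg(1)=4, deg(2)=3, deg(3)=2, deg(4)=2, deg(5)=4, deg(6)=3.
Sorted degree sequence of G1: [4, 4, 4, 3, 3, 2, 2].
Degrees in G2: deg(0)=3, deg(1)=5, deg(2)=3, deg(3)=2, deg(4)=2, deg(5)=2, deg(6)=3.
Sorted degree sequence of G2: [5, 3, 3, 3, 2, 2, 2].
The (sorted) degree sequence is an isomorphism invariant, so since G1 and G2 have different degree sequences they cannot be isomorphic.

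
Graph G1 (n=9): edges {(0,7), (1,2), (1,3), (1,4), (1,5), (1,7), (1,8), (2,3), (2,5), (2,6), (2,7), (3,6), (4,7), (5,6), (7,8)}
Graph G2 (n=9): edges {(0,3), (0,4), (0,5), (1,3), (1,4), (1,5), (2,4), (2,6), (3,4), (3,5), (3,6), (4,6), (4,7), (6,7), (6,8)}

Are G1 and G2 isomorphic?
Yes, isomorphic

The graphs are isomorphic.
One valid mapping φ: V(G1) → V(G2): 0→8, 1→4, 2→3, 3→0, 4→2, 5→1, 6→5, 7→6, 8→7

Verify φ preserves adjacency — for each edge of G1, its image is an edge of G2:
  (0,7) → (φ(0),φ(7)) = (6,8) ∈ E(G2) ✓
  (1,2) → (φ(1),φ(2)) = (3,4) ∈ E(G2) ✓
  (1,3) → (φ(1),φ(3)) = (0,4) ∈ E(G2) ✓
  (1,4) → (φ(1),φ(4)) = (2,4) ∈ E(G2) ✓
  (1,5) → (φ(1),φ(5)) = (1,4) ∈ E(G2) ✓
  (1,7) → (φ(1),φ(7)) = (4,6) ∈ E(G2) ✓
  (1,8) → (φ(1),φ(8)) = (4,7) ∈ E(G2) ✓
  (2,3) → (φ(2),φ(3)) = (0,3) ∈ E(G2) ✓
  (2,5) → (φ(2),φ(5)) = (1,3) ∈ E(G2) ✓
  (2,6) → (φ(2),φ(6)) = (3,5) ∈ E(G2) ✓
  (2,7) → (φ(2),φ(7)) = (3,6) ∈ E(G2) ✓
  (3,6) → (φ(3),φ(6)) = (0,5) ∈ E(G2) ✓
  (4,7) → (φ(4),φ(7)) = (2,6) ∈ E(G2) ✓
  (5,6) → (φ(5),φ(6)) = (1,5) ∈ E(G2) ✓
  (7,8) → (φ(7),φ(8)) = (6,7) ∈ E(G2) ✓
All 15 edges of G1 map to edges of G2, and |E(G1)| = |E(G2)| = 15, so φ is a bijection on edges as well as vertices. Hence G1 ≅ G2.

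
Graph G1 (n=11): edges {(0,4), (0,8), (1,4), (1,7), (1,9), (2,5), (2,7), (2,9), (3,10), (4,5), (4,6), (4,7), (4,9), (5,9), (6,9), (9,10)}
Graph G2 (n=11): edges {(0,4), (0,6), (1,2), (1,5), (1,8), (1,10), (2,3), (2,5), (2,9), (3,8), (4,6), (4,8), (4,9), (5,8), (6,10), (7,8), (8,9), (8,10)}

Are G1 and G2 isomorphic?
No, not isomorphic

The graphs are NOT isomorphic.

Degrees in G1: deg(0)=2, deg(1)=3, deg(2)=3, deg(3)=1, deg(4)=6, deg(5)=3, deg(6)=2, deg(7)=3, deg(8)=1, deg(9)=6, deg(10)=2.
Sorted degree sequence of G1: [6, 6, 3, 3, 3, 3, 2, 2, 2, 1, 1].
Degrees in G2: deg(0)=2, deg(1)=4, deg(2)=4, deg(3)=2, deg(4)=4, deg(5)=3, deg(6)=3, deg(7)=1, deg(8)=7, deg(9)=3, deg(10)=3.
Sorted degree sequence of G2: [7, 4, 4, 4, 3, 3, 3, 3, 2, 2, 1].
The (sorted) degree sequence is an isomorphism invariant, so since G1 and G2 have different degree sequences they cannot be isomorphic.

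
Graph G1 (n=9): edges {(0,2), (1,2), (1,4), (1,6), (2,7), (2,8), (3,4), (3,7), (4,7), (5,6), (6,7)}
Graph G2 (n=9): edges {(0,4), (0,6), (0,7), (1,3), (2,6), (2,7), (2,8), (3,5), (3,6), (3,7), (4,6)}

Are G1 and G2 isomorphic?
Yes, isomorphic

The graphs are isomorphic.
One valid mapping φ: V(G1) → V(G2): 0→5, 1→7, 2→3, 3→4, 4→0, 5→8, 6→2, 7→6, 8→1

Verify φ preserves adjacency — for each edge of G1, its image is an edge of G2:
  (0,2) → (φ(0),φ(2)) = (3,5) ∈ E(G2) ✓
  (1,2) → (φ(1),φ(2)) = (3,7) ∈ E(G2) ✓
  (1,4) → (φ(1),φ(4)) = (0,7) ∈ E(G2) ✓
  (1,6) → (φ(1),φ(6)) = (2,7) ∈ E(G2) ✓
  (2,7) → (φ(2),φ(7)) = (3,6) ∈ E(G2) ✓
  (2,8) → (φ(2),φ(8)) = (1,3) ∈ E(G2) ✓
  (3,4) → (φ(3),φ(4)) = (0,4) ∈ E(G2) ✓
  (3,7) → (φ(3),φ(7)) = (4,6) ∈ E(G2) ✓
  (4,7) → (φ(4),φ(7)) = (0,6) ∈ E(G2) ✓
  (5,6) → (φ(5),φ(6)) = (2,8) ∈ E(G2) ✓
  (6,7) → (φ(6),φ(7)) = (2,6) ∈ E(G2) ✓
All 11 edges of G1 map to edges of G2, and |E(G1)| = |E(G2)| = 11, so φ is a bijection on edges as well as vertices. Hence G1 ≅ G2.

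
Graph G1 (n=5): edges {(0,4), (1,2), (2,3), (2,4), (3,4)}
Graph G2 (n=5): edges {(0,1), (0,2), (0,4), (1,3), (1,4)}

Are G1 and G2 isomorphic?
Yes, isomorphic

The graphs are isomorphic.
One valid mapping φ: V(G1) → V(G2): 0→3, 1→2, 2→0, 3→4, 4→1

Verify φ preserves adjacency — for each edge of G1, its image is an edge of G2:
  (0,4) → (φ(0),φ(4)) = (1,3) ∈ E(G2) ✓
  (1,2) → (φ(1),φ(2)) = (0,2) ∈ E(G2) ✓
  (2,3) → (φ(2),φ(3)) = (0,4) ∈ E(G2) ✓
  (2,4) → (φ(2),φ(4)) = (0,1) ∈ E(G2) ✓
  (3,4) → (φ(3),φ(4)) = (1,4) ∈ E(G2) ✓
All 5 edges of G1 map to edges of G2, and |E(G1)| = |E(G2)| = 5, so φ is a bijection on edges as well as vertices. Hence G1 ≅ G2.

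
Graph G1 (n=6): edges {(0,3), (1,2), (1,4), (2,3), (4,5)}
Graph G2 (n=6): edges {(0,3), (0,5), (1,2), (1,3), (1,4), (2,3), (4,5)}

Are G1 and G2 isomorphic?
No, not isomorphic

The graphs are NOT isomorphic.

Counting edges: G1 has 5 edge(s); G2 has 7 edge(s).
Edge count is an isomorphism invariant (a bijection on vertices induces a bijection on edges), so differing edge counts rule out isomorphism.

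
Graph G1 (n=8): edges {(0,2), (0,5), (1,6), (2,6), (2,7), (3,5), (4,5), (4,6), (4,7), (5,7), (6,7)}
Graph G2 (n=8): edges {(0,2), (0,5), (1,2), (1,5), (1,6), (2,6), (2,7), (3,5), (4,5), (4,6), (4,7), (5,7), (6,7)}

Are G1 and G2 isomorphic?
No, not isomorphic

The graphs are NOT isomorphic.

Counting edges: G1 has 11 edge(s); G2 has 13 edge(s).
Edge count is an isomorphism invariant (a bijection on vertices induces a bijection on edges), so differing edge counts rule out isomorphism.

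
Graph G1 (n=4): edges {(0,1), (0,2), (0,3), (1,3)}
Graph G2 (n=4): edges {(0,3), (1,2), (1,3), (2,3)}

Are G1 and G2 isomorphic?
Yes, isomorphic

The graphs are isomorphic.
One valid mapping φ: V(G1) → V(G2): 0→3, 1→2, 2→0, 3→1

Verify φ preserves adjacency — for each edge of G1, its image is an edge of G2:
  (0,1) → (φ(0),φ(1)) = (2,3) ∈ E(G2) ✓
  (0,2) → (φ(0),φ(2)) = (0,3) ∈ E(G2) ✓
  (0,3) → (φ(0),φ(3)) = (1,3) ∈ E(G2) ✓
  (1,3) → (φ(1),φ(3)) = (1,2) ∈ E(G2) ✓
All 4 edges of G1 map to edges of G2, and |E(G1)| = |E(G2)| = 4, so φ is a bijection on edges as well as vertices. Hence G1 ≅ G2.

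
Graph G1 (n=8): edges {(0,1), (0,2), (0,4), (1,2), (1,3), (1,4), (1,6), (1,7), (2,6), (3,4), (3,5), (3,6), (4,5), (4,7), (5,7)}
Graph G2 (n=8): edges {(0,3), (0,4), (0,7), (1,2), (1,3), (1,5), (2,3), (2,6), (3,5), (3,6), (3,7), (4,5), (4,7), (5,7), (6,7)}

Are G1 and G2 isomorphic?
Yes, isomorphic

The graphs are isomorphic.
One valid mapping φ: V(G1) → V(G2): 0→6, 1→3, 2→2, 3→5, 4→7, 5→4, 6→1, 7→0

Verify φ preserves adjacency — for each edge of G1, its image is an edge of G2:
  (0,1) → (φ(0),φ(1)) = (3,6) ∈ E(G2) ✓
  (0,2) → (φ(0),φ(2)) = (2,6) ∈ E(G2) ✓
  (0,4) → (φ(0),φ(4)) = (6,7) ∈ E(G2) ✓
  (1,2) → (φ(1),φ(2)) = (2,3) ∈ E(G2) ✓
  (1,3) → (φ(1),φ(3)) = (3,5) ∈ E(G2) ✓
  (1,4) → (φ(1),φ(4)) = (3,7) ∈ E(G2) ✓
  (1,6) → (φ(1),φ(6)) = (1,3) ∈ E(G2) ✓
  (1,7) → (φ(1),φ(7)) = (0,3) ∈ E(G2) ✓
  (2,6) → (φ(2),φ(6)) = (1,2) ∈ E(G2) ✓
  (3,4) → (φ(3),φ(4)) = (5,7) ∈ E(G2) ✓
  (3,5) → (φ(3),φ(5)) = (4,5) ∈ E(G2) ✓
  (3,6) → (φ(3),φ(6)) = (1,5) ∈ E(G2) ✓
  (4,5) → (φ(4),φ(5)) = (4,7) ∈ E(G2) ✓
  (4,7) → (φ(4),φ(7)) = (0,7) ∈ E(G2) ✓
  (5,7) → (φ(5),φ(7)) = (0,4) ∈ E(G2) ✓
All 15 edges of G1 map to edges of G2, and |E(G1)| = |E(G2)| = 15, so φ is a bijection on edges as well as vertices. Hence G1 ≅ G2.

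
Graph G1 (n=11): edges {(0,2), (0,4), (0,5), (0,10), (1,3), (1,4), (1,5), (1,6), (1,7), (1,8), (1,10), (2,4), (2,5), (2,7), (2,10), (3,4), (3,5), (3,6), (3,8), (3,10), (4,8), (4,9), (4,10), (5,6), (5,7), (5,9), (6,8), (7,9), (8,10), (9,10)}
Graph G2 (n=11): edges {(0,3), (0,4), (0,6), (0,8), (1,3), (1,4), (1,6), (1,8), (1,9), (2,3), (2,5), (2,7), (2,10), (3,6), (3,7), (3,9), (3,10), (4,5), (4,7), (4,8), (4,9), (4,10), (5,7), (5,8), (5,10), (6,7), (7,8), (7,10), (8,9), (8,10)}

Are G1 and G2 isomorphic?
Yes, isomorphic

The graphs are isomorphic.
One valid mapping φ: V(G1) → V(G2): 0→9, 1→7, 2→1, 3→10, 4→4, 5→3, 6→2, 7→6, 8→5, 9→0, 10→8

Verify φ preserves adjacency — for each edge of G1, its image is an edge of G2:
  (0,2) → (φ(0),φ(2)) = (1,9) ∈ E(G2) ✓
  (0,4) → (φ(0),φ(4)) = (4,9) ∈ E(G2) ✓
  (0,5) → (φ(0),φ(5)) = (3,9) ∈ E(G2) ✓
  (0,10) → (φ(0),φ(10)) = (8,9) ∈ E(G2) ✓
  (1,3) → (φ(1),φ(3)) = (7,10) ∈ E(G2) ✓
  (1,4) → (φ(1),φ(4)) = (4,7) ∈ E(G2) ✓
  (1,5) → (φ(1),φ(5)) = (3,7) ∈ E(G2) ✓
  (1,6) → (φ(1),φ(6)) = (2,7) ∈ E(G2) ✓
  (1,7) → (φ(1),φ(7)) = (6,7) ∈ E(G2) ✓
  (1,8) → (φ(1),φ(8)) = (5,7) ∈ E(G2) ✓
  (1,10) → (φ(1),φ(10)) = (7,8) ∈ E(G2) ✓
  (2,4) → (φ(2),φ(4)) = (1,4) ∈ E(G2) ✓
  (2,5) → (φ(2),φ(5)) = (1,3) ∈ E(G2) ✓
  (2,7) → (φ(2),φ(7)) = (1,6) ∈ E(G2) ✓
  (2,10) → (φ(2),φ(10)) = (1,8) ∈ E(G2) ✓
  (3,4) → (φ(3),φ(4)) = (4,10) ∈ E(G2) ✓
  (3,5) → (φ(3),φ(5)) = (3,10) ∈ E(G2) ✓
  (3,6) → (φ(3),φ(6)) = (2,10) ∈ E(G2) ✓
  (3,8) → (φ(3),φ(8)) = (5,10) ∈ E(G2) ✓
  (3,10) → (φ(3),φ(10)) = (8,10) ∈ E(G2) ✓
  (4,8) → (φ(4),φ(8)) = (4,5) ∈ E(G2) ✓
  (4,9) → (φ(4),φ(9)) = (0,4) ∈ E(G2) ✓
  (4,10) → (φ(4),φ(10)) = (4,8) ∈ E(G2) ✓
  (5,6) → (φ(5),φ(6)) = (2,3) ∈ E(G2) ✓
  (5,7) → (φ(5),φ(7)) = (3,6) ∈ E(G2) ✓
  (5,9) → (φ(5),φ(9)) = (0,3) ∈ E(G2) ✓
  (6,8) → (φ(6),φ(8)) = (2,5) ∈ E(G2) ✓
  (7,9) → (φ(7),φ(9)) = (0,6) ∈ E(G2) ✓
  (8,10) → (φ(8),φ(10)) = (5,8) ∈ E(G2) ✓
  (9,10) → (φ(9),φ(10)) = (0,8) ∈ E(G2) ✓
All 30 edges of G1 map to edges of G2, and |E(G1)| = |E(G2)| = 30, so φ is a bijection on edges as well as vertices. Hence G1 ≅ G2.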